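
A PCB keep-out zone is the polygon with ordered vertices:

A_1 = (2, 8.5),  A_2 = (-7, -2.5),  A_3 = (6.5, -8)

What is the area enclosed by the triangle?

Apply Gauss's area formula: 2A = Σ (x_i·y_{i+1} − x_{i+1}·y_i), indices taken mod 3.
Σ = (54.5) + (72.25) + (71.25) = 198
Area = |Σ|/2 = 99.

99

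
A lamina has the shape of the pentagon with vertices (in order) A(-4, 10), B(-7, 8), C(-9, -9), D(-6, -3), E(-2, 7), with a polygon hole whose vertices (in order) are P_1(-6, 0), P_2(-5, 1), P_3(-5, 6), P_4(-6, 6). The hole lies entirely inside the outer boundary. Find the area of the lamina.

47.5

Outer boundary:
Apply the shoelace formula: 2A = Σ (x_i·y_{i+1} − x_{i+1}·y_i), indices taken mod 5.
A→B: (-4)(8) − (-7)(10) = 38
B→C: (-7)(-9) − (-9)(8) = 135
C→D: (-9)(-3) − (-6)(-9) = -27
D→E: (-6)(7) − (-2)(-3) = -48
E→A: (-2)(10) − (-4)(7) = 8
Σ = 106
Area = |Σ|/2 = 53.
Hole:
Apply the shoelace (surveyor's) formula: 2A = Σ (x_i·y_{i+1} − x_{i+1}·y_i), indices taken mod 4.
Σ = (-6) + (-25) + (6) + (36) = 11
Area = |Σ|/2 = 5.5.
Net area = 53 − 5.5 = 47.5.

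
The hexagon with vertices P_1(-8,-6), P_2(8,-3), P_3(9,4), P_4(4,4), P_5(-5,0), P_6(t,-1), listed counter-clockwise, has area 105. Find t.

The doubled signed area Σ (x_i y_{i+1} − x_{i+1} y_i) is linear in t.
With t=0 it equals 168; the coefficient of t is -6 (from the two edges through P_6).
So -6·t + 168 = 2·105 = 210 ⇒ t = -7.

-7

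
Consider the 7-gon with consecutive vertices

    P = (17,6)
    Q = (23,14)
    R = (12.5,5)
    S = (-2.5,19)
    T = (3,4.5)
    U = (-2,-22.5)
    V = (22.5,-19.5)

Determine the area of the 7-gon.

587.5

Apply the surveyor's formula: 2A = Σ (x_i·y_{i+1} − x_{i+1}·y_i), indices taken mod 7.
Σ = (100) + (-60) + (250) + (-68.25) + (-58.5) + (545.25) + (466.5) = 1175
Area = |Σ|/2 = 587.5.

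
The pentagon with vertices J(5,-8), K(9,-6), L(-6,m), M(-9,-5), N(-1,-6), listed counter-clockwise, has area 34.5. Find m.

-3

Write out the shoelace sum; only the two edges meeting at L involve m:
2·Area = [(9·m − (-6)·(-6)) + ((-6)·(-5) − (-9)·m)] + 129
       = 18·m + 123 = 69
⇒ m = -3.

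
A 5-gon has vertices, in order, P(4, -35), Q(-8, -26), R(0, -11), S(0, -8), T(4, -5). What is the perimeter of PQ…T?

70

|PQ| = √((-12)² + (9)²) = √225 = 15
|QR| = √((8)² + (15)²) = √289 = 17
|RS| = √((0)² + (3)²) = √9 = 3
|ST| = √((4)² + (3)²) = √25 = 5
|TP| = √((0)² + (-30)²) = √900 = 30
Perimeter = 15 + 17 + 3 + 5 + 30 = 70.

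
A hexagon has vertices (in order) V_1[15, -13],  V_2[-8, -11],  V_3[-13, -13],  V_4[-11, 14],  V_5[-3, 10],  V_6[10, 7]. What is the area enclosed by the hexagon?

528.5

Apply Gauss's area formula: 2A = Σ (x_i·y_{i+1} − x_{i+1}·y_i), indices taken mod 6.
Cross-terms: -269, -39, -325, -68, -121, -235  ⇒  Σ = -1057
Area = |Σ|/2 = 528.5.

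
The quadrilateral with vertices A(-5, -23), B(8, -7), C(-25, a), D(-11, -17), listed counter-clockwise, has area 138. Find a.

-19

The doubled signed area Σ (x_i y_{i+1} − x_{i+1} y_i) is linear in a.
With a=0 it equals 637; the coefficient of a is 19 (from the two edges through C).
So 19·a + 637 = 2·138 = 276 ⇒ a = -19.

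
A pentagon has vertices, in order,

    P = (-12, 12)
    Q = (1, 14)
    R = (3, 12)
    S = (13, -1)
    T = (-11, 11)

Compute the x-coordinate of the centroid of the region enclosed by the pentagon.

140/237

Apply the surveyor's formula. First the cross-terms c_i = x_i·y_{i+1} − x_{i+1}·y_i:
  -180, -30, -159, 132, 0  ⇒  2A = -237, A = -118.5.
Then Σ (x_i + x_{i+1})·c_i = -420, so x̄ = -420 / (6·(-118.5)) = 140/237.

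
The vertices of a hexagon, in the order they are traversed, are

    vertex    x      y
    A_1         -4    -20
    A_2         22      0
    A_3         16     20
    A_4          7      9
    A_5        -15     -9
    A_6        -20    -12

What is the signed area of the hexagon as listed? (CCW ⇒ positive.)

Apply the shoelace (surveyor's) formula: 2A = Σ (x_i·y_{i+1} − x_{i+1}·y_i), indices taken mod 6.
Σ = (440) + (440) + (4) + (72) + (0) + (352) = 1308
Signed area = Σ/2 = 654 (positive ⇒ counter-clockwise traversal).

654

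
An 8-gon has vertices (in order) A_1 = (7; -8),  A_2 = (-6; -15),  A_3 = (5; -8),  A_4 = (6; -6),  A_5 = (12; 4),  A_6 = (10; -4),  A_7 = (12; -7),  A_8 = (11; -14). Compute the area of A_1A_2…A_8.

53.5

Σ = (-153) + (123) + (18) + (96) + (-88) + (-22) + (-91) + (10) = -107
Area = |Σ|/2 = 53.5.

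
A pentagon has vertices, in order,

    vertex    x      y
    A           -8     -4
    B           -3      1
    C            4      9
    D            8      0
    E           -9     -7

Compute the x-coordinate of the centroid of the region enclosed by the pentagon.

Apply the surveyor's formula. First the cross-terms c_i = x_i·y_{i+1} − x_{i+1}·y_i:
  -20, -31, -72, -56, -20  ⇒  2A = -199, A = -99.5.
Then Σ (x_i + x_{i+1})·c_i = -279, so x̄ = -279 / (6·(-99.5)) = 93/199.

93/199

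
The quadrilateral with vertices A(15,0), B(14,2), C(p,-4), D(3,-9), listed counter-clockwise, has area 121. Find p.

-11

Write out the shoelace sum; only the two edges meeting at C involve p:
2·Area = [(14·(-4) − p·2) + (p·(-9) − 3·(-4))] + 165
       = -11·p + 121 = 242
⇒ p = -11.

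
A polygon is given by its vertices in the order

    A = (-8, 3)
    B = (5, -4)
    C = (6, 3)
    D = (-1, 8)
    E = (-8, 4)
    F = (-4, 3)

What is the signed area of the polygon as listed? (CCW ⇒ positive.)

85.5

Apply the shoelace formula: 2A = Σ (x_i·y_{i+1} − x_{i+1}·y_i), indices taken mod 6.
A→B: (-8)(-4) − (5)(3) = 17
B→C: (5)(3) − (6)(-4) = 39
C→D: (6)(8) − (-1)(3) = 51
D→E: (-1)(4) − (-8)(8) = 60
E→F: (-8)(3) − (-4)(4) = -8
F→A: (-4)(3) − (-8)(3) = 12
Σ = 171
Signed area = Σ/2 = 85.5 (positive ⇒ counter-clockwise traversal).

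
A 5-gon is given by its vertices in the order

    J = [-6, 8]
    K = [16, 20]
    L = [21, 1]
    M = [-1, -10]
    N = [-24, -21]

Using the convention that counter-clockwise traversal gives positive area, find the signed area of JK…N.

Apply the surveyor's formula: 2A = Σ (x_i·y_{i+1} − x_{i+1}·y_i), indices taken mod 5.
J→K: (-6)(20) − (16)(8) = -248
K→L: (16)(1) − (21)(20) = -404
L→M: (21)(-10) − (-1)(1) = -209
M→N: (-1)(-21) − (-24)(-10) = -219
N→J: (-24)(8) − (-6)(-21) = -318
Σ = -1398
Signed area = Σ/2 = -699 (negative ⇒ clockwise traversal).

-699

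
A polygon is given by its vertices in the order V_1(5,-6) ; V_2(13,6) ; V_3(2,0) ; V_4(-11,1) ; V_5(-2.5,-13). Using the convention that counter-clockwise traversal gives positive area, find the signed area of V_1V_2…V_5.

161.75

Apply the shoelace formula: 2A = Σ (x_i·y_{i+1} − x_{i+1}·y_i), indices taken mod 5.
Σ = (108) + (-12) + (2) + (145.5) + (80) = 323.5
Signed area = Σ/2 = 161.75 (positive ⇒ counter-clockwise traversal).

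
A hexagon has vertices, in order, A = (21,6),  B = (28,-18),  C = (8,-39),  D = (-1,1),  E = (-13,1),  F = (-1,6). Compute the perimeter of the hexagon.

142

|AB| = √((7)² + (-24)²) = √625 = 25
|BC| = √((-20)² + (-21)²) = √841 = 29
|CD| = √((-9)² + (40)²) = √1681 = 41
|DE| = √((-12)² + (0)²) = √144 = 12
|EF| = √((12)² + (5)²) = √169 = 13
|FA| = √((22)² + (0)²) = √484 = 22
Perimeter = 25 + 29 + 41 + 12 + 13 + 22 = 142.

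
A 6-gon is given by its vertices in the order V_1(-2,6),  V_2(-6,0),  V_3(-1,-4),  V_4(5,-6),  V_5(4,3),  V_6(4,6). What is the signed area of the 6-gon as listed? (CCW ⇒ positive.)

86.5

Σ = (36) + (24) + (26) + (39) + (12) + (36) = 173
Signed area = Σ/2 = 86.5 (positive ⇒ counter-clockwise traversal).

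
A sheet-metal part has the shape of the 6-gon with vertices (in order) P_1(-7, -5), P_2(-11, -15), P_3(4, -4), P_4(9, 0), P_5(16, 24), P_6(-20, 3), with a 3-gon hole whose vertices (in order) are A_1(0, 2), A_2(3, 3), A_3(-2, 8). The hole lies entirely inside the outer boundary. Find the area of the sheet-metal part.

517.5

Outer boundary:
Apply the shoelace formula: 2A = Σ (x_i·y_{i+1} − x_{i+1}·y_i), indices taken mod 6.
P_1→P_2: (-7)(-15) − (-11)(-5) = 50
P_2→P_3: (-11)(-4) − (4)(-15) = 104
P_3→P_4: (4)(0) − (9)(-4) = 36
P_4→P_5: (9)(24) − (16)(0) = 216
P_5→P_6: (16)(3) − (-20)(24) = 528
P_6→P_1: (-20)(-5) − (-7)(3) = 121
Σ = 1055
Area = |Σ|/2 = 527.5.
Hole:
Cross-terms: -6, 30, -4  ⇒  Σ = 20
Area = |Σ|/2 = 10.
Net area = 527.5 − 10 = 517.5.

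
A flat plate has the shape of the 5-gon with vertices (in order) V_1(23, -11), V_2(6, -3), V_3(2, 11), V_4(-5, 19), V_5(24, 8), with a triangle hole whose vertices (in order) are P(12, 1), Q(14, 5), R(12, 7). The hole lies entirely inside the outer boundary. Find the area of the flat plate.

Outer boundary:
Apply the shoelace formula: 2A = Σ (x_i·y_{i+1} − x_{i+1}·y_i), indices taken mod 5.
Cross-terms: -3, 72, 93, -496, -448  ⇒  Σ = -782
Area = |Σ|/2 = 391.
Hole:
P→Q: (12)(5) − (14)(1) = 46
Q→R: (14)(7) − (12)(5) = 38
R→P: (12)(1) − (12)(7) = -72
Σ = 12
Area = |Σ|/2 = 6.
Net area = 391 − 6 = 385.

385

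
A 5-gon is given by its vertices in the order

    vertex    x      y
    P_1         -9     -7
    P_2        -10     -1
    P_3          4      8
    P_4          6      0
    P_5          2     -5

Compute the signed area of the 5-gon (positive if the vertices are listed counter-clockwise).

-137

Apply the surveyor's formula: 2A = Σ (x_i·y_{i+1} − x_{i+1}·y_i), indices taken mod 5.
P_1→P_2: (-9)(-1) − (-10)(-7) = -61
P_2→P_3: (-10)(8) − (4)(-1) = -76
P_3→P_4: (4)(0) − (6)(8) = -48
P_4→P_5: (6)(-5) − (2)(0) = -30
P_5→P_1: (2)(-7) − (-9)(-5) = -59
Σ = -274
Signed area = Σ/2 = -137 (negative ⇒ clockwise traversal).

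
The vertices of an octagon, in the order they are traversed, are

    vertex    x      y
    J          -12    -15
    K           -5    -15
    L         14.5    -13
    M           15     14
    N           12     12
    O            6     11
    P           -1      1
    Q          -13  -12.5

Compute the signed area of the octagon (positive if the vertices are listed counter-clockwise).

J→K: (-12)(-15) − (-5)(-15) = 105
K→L: (-5)(-13) − (14.5)(-15) = 282.5
L→M: (14.5)(14) − (15)(-13) = 398
M→N: (15)(12) − (12)(14) = 12
N→O: (12)(11) − (6)(12) = 60
O→P: (6)(1) − (-1)(11) = 17
P→Q: (-1)(-12.5) − (-13)(1) = 25.5
Q→J: (-13)(-15) − (-12)(-12.5) = 45
Σ = 945
Signed area = Σ/2 = 472.5 (positive ⇒ counter-clockwise traversal).

472.5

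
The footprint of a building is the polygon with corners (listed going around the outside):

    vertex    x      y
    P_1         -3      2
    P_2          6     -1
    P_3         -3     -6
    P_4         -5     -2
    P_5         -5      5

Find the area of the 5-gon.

Apply the shoelace formula: 2A = Σ (x_i·y_{i+1} − x_{i+1}·y_i), indices taken mod 5.
Cross-terms: -9, -39, -24, -35, 5  ⇒  Σ = -102
Area = |Σ|/2 = 51.

51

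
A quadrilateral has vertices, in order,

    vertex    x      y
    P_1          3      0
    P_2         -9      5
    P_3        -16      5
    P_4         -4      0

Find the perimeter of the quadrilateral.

|P_1P_2| = √((-12)² + (5)²) = √169 = 13
|P_2P_3| = √((-7)² + (0)²) = √49 = 7
|P_3P_4| = √((12)² + (-5)²) = √169 = 13
|P_4P_1| = √((7)² + (0)²) = √49 = 7
Perimeter = 13 + 7 + 13 + 7 = 40.

40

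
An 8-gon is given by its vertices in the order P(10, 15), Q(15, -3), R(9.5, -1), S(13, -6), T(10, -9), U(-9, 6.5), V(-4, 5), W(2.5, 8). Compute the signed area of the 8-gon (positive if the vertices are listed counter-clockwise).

Apply the shoelace formula: 2A = Σ (x_i·y_{i+1} − x_{i+1}·y_i), indices taken mod 8.
Σ = (-255) + (13.5) + (-44) + (-57) + (-16) + (-19) + (-44.5) + (-42.5) = -464.5
Signed area = Σ/2 = -232.25 (negative ⇒ clockwise traversal).

-232.25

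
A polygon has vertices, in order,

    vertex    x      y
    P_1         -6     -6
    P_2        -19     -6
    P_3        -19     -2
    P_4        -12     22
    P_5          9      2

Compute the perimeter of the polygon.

|P_1P_2| = √((-13)² + (0)²) = √169 = 13
|P_2P_3| = √((0)² + (4)²) = √16 = 4
|P_3P_4| = √((7)² + (24)²) = √625 = 25
|P_4P_5| = √((21)² + (-20)²) = √841 = 29
|P_5P_1| = √((-15)² + (-8)²) = √289 = 17
Perimeter = 13 + 4 + 25 + 29 + 17 = 88.

88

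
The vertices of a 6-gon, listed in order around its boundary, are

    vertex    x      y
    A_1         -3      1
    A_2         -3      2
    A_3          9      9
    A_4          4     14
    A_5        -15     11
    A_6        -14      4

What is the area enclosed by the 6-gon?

Σ = (-3) + (-45) + (90) + (254) + (94) + (-2) = 388
Area = |Σ|/2 = 194.

194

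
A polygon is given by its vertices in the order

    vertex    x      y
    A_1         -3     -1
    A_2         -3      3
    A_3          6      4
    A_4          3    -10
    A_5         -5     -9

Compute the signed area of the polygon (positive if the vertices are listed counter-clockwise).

-106.5

Cross-terms: -12, -30, -72, -77, -22  ⇒  Σ = -213
Signed area = Σ/2 = -106.5 (negative ⇒ clockwise traversal).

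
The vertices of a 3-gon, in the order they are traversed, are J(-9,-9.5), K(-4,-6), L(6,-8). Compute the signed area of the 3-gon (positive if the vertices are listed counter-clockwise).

Apply the shoelace (surveyor's) formula: 2A = Σ (x_i·y_{i+1} − x_{i+1}·y_i), indices taken mod 3.
Σ = (16) + (68) + (-129) = -45
Signed area = Σ/2 = -22.5 (negative ⇒ clockwise traversal).

-22.5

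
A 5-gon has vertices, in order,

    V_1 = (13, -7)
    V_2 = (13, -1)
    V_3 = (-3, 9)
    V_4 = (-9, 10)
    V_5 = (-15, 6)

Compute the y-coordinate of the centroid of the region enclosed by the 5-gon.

461/183

Apply Gauss's area formula. First the cross-terms c_i = x_i·y_{i+1} − x_{i+1}·y_i:
  78, 114, 51, 96, 27  ⇒  2A = 366, A = 183.
Then Σ (y_i + y_{i+1})·c_i = 2766, so ȳ = 2766 / (6·183) = 461/183.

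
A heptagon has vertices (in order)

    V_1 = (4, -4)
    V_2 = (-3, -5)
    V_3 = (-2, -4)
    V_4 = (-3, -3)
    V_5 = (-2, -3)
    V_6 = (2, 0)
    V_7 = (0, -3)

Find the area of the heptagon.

10.5

Apply the shoelace formula: 2A = Σ (x_i·y_{i+1} − x_{i+1}·y_i), indices taken mod 7.
V_1→V_2: (4)(-5) − (-3)(-4) = -32
V_2→V_3: (-3)(-4) − (-2)(-5) = 2
V_3→V_4: (-2)(-3) − (-3)(-4) = -6
V_4→V_5: (-3)(-3) − (-2)(-3) = 3
V_5→V_6: (-2)(0) − (2)(-3) = 6
V_6→V_7: (2)(-3) − (0)(0) = -6
V_7→V_1: (0)(-4) − (4)(-3) = 12
Σ = -21
Area = |Σ|/2 = 10.5.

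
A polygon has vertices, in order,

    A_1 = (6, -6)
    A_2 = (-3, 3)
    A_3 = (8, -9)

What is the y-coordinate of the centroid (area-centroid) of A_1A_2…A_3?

Apply the shoelace formula. First the cross-terms c_i = x_i·y_{i+1} − x_{i+1}·y_i:
  0, 3, 6  ⇒  2A = 9, A = 4.5.
Then Σ (y_i + y_{i+1})·c_i = -108, so ȳ = -108 / (6·4.5) = -4.

-4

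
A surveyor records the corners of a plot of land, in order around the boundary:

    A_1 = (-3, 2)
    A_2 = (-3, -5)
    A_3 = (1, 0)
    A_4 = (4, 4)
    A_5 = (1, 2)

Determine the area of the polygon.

21

Apply the shoelace (surveyor's) formula: 2A = Σ (x_i·y_{i+1} − x_{i+1}·y_i), indices taken mod 5.
Σ = (21) + (5) + (4) + (4) + (8) = 42
Area = |Σ|/2 = 21.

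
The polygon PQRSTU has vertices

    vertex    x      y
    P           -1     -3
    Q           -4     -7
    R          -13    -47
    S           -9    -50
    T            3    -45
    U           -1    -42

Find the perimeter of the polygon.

|PQ| = √((-3)² + (-4)²) = √25 = 5
|QR| = √((-9)² + (-40)²) = √1681 = 41
|RS| = √((4)² + (-3)²) = √25 = 5
|ST| = √((12)² + (5)²) = √169 = 13
|TU| = √((-4)² + (3)²) = √25 = 5
|UP| = √((0)² + (39)²) = √1521 = 39
Perimeter = 5 + 41 + 5 + 13 + 5 + 39 = 108.

108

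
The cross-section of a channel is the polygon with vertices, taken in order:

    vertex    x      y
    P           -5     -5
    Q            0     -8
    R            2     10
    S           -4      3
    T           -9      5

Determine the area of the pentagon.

89.5

Cross-terms: 40, 16, 46, 7, 70  ⇒  Σ = 179
Area = |Σ|/2 = 89.5.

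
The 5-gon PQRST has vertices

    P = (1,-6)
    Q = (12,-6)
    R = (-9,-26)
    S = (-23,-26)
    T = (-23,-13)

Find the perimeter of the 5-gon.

|PQ| = √((11)² + (0)²) = √121 = 11
|QR| = √((-21)² + (-20)²) = √841 = 29
|RS| = √((-14)² + (0)²) = √196 = 14
|ST| = √((0)² + (13)²) = √169 = 13
|TP| = √((24)² + (7)²) = √625 = 25
Perimeter = 11 + 29 + 14 + 13 + 25 = 92.

92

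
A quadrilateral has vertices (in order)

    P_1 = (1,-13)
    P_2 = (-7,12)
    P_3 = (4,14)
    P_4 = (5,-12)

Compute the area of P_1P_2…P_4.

Apply Gauss's area formula: 2A = Σ (x_i·y_{i+1} − x_{i+1}·y_i), indices taken mod 4.
Cross-terms: -79, -146, -118, -53  ⇒  Σ = -396
Area = |Σ|/2 = 198.

198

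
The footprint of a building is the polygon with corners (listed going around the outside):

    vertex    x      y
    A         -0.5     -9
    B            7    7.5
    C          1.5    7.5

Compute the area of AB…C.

45.375

Σ = (59.25) + (41.25) + (-9.75) = 90.75
Area = |Σ|/2 = 45.375.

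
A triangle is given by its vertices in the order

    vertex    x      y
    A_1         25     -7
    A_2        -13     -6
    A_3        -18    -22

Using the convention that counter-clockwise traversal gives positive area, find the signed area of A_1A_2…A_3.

Apply the surveyor's formula: 2A = Σ (x_i·y_{i+1} − x_{i+1}·y_i), indices taken mod 3.
Σ = (-241) + (178) + (676) = 613
Signed area = Σ/2 = 306.5 (positive ⇒ counter-clockwise traversal).

306.5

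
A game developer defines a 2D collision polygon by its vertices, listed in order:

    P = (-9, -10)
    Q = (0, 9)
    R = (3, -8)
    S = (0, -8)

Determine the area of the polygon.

102

Apply Gauss's area formula: 2A = Σ (x_i·y_{i+1} − x_{i+1}·y_i), indices taken mod 4.
Σ = (-81) + (-27) + (-24) + (-72) = -204
Area = |Σ|/2 = 102.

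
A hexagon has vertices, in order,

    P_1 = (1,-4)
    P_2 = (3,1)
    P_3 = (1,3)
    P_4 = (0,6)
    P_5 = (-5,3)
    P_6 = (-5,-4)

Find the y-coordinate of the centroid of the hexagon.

15/58

Apply Gauss's area formula. First the cross-terms c_i = x_i·y_{i+1} − x_{i+1}·y_i:
  13, 8, 6, 30, 35, 24  ⇒  2A = 116, A = 58.
Then Σ (y_i + y_{i+1})·c_i = 90, so ȳ = 90 / (6·58) = 15/58.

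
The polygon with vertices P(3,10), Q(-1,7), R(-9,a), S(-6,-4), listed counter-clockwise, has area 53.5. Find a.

The doubled signed area Σ (x_i y_{i+1} − x_{i+1} y_i) is linear in a.
With a=0 it equals 82; the coefficient of a is 5 (from the two edges through R).
So 5·a + 82 = 2·53.5 = 107 ⇒ a = 5.

5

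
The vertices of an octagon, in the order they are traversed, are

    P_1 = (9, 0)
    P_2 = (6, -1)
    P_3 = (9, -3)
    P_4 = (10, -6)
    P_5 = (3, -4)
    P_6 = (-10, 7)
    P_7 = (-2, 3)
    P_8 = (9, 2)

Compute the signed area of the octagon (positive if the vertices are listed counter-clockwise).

P_1→P_2: (9)(-1) − (6)(0) = -9
P_2→P_3: (6)(-3) − (9)(-1) = -9
P_3→P_4: (9)(-6) − (10)(-3) = -24
P_4→P_5: (10)(-4) − (3)(-6) = -22
P_5→P_6: (3)(7) − (-10)(-4) = -19
P_6→P_7: (-10)(3) − (-2)(7) = -16
P_7→P_8: (-2)(2) − (9)(3) = -31
P_8→P_1: (9)(0) − (9)(2) = -18
Σ = -148
Signed area = Σ/2 = -74 (negative ⇒ clockwise traversal).

-74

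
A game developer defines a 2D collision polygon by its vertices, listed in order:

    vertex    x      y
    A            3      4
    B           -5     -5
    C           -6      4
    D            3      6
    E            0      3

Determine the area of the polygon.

A→B: (3)(-5) − (-5)(4) = 5
B→C: (-5)(4) − (-6)(-5) = -50
C→D: (-6)(6) − (3)(4) = -48
D→E: (3)(3) − (0)(6) = 9
E→A: (0)(4) − (3)(3) = -9
Σ = -93
Area = |Σ|/2 = 46.5.

46.5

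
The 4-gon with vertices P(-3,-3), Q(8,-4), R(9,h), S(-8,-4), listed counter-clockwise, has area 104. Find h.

The doubled signed area Σ (x_i y_{i+1} − x_{i+1} y_i) is linear in h.
With h=0 it equals 48; the coefficient of h is 16 (from the two edges through R).
So 16·h + 48 = 2·104 = 208 ⇒ h = 10.

10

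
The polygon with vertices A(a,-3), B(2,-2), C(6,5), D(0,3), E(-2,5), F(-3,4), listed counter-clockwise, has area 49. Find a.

Write out the shoelace sum; only the two edges meeting at A involve a:
2·Area = [((-3)·(-3) − a·4) + (a·(-2) − 2·(-3))] + 53
       = -6·a + 68 = 98
⇒ a = -5.

-5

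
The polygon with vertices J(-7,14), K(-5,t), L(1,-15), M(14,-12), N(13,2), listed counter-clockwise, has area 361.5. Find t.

0

The doubled signed area Σ (x_i y_{i+1} − x_{i+1} y_i) is linear in t.
With t=0 it equals 723; the coefficient of t is -8 (from the two edges through K).
So -8·t + 723 = 2·361.5 = 723 ⇒ t = 0.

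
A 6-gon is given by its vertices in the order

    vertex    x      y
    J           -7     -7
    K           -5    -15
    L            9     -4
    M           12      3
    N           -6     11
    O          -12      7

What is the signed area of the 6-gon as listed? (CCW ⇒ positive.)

336.5

Cross-terms: 70, 155, 75, 150, 90, 133  ⇒  Σ = 673
Signed area = Σ/2 = 336.5 (positive ⇒ counter-clockwise traversal).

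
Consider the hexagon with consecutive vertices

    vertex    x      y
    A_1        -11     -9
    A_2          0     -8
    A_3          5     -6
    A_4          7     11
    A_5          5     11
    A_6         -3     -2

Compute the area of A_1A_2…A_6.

Apply the shoelace formula: 2A = Σ (x_i·y_{i+1} − x_{i+1}·y_i), indices taken mod 6.
Σ = (88) + (40) + (97) + (22) + (23) + (5) = 275
Area = |Σ|/2 = 137.5.

137.5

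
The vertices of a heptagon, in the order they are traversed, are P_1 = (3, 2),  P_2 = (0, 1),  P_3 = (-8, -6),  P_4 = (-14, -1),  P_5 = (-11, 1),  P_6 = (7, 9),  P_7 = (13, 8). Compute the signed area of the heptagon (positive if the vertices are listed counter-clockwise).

Σ = (3) + (8) + (-76) + (-25) + (-106) + (-61) + (2) = -255
Signed area = Σ/2 = -127.5 (negative ⇒ clockwise traversal).

-127.5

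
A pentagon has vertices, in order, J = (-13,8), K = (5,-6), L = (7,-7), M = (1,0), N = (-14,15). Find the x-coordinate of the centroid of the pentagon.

Apply the surveyor's formula. First the cross-terms c_i = x_i·y_{i+1} − x_{i+1}·y_i:
  38, 7, 7, 15, 83  ⇒  2A = 150, A = 75.
Then Σ (x_i + x_{i+1})·c_i = -2600, so x̄ = -2600 / (6·75) = -52/9.

-52/9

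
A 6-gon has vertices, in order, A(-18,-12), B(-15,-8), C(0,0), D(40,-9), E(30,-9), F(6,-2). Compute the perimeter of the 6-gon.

124

|AB| = √((3)² + (4)²) = √25 = 5
|BC| = √((15)² + (8)²) = √289 = 17
|CD| = √((40)² + (-9)²) = √1681 = 41
|DE| = √((-10)² + (0)²) = √100 = 10
|EF| = √((-24)² + (7)²) = √625 = 25
|FA| = √((-24)² + (-10)²) = √676 = 26
Perimeter = 5 + 17 + 41 + 10 + 25 + 26 = 124.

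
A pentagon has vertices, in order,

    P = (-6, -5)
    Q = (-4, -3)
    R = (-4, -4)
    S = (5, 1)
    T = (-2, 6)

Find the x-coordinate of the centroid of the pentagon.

Apply the shoelace formula. First the cross-terms c_i = x_i·y_{i+1} − x_{i+1}·y_i:
  -2, 4, 16, 32, 46  ⇒  2A = 96, A = 48.
Then Σ (x_i + x_{i+1})·c_i = -268, so x̄ = -268 / (6·48) = -67/72.

-67/72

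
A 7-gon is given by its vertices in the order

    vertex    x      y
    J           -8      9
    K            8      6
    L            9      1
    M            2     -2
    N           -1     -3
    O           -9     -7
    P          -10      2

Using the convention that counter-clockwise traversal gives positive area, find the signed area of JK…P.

Apply the surveyor's formula: 2A = Σ (x_i·y_{i+1} − x_{i+1}·y_i), indices taken mod 7.
Cross-terms: -120, -46, -20, -8, -20, -88, -74  ⇒  Σ = -376
Signed area = Σ/2 = -188 (negative ⇒ clockwise traversal).

-188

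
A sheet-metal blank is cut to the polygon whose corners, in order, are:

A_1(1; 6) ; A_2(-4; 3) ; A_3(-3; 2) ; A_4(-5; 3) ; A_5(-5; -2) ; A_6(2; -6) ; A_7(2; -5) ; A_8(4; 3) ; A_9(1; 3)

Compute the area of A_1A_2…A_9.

Apply the surveyor's formula: 2A = Σ (x_i·y_{i+1} − x_{i+1}·y_i), indices taken mod 9.
Cross-terms: 27, 1, 1, 25, 34, 2, 26, 9, 3  ⇒  Σ = 128
Area = |Σ|/2 = 64.

64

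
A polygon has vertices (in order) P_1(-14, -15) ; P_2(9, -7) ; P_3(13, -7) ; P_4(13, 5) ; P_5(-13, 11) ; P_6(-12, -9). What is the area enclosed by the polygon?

464

P_1→P_2: (-14)(-7) − (9)(-15) = 233
P_2→P_3: (9)(-7) − (13)(-7) = 28
P_3→P_4: (13)(5) − (13)(-7) = 156
P_4→P_5: (13)(11) − (-13)(5) = 208
P_5→P_6: (-13)(-9) − (-12)(11) = 249
P_6→P_1: (-12)(-15) − (-14)(-9) = 54
Σ = 928
Area = |Σ|/2 = 464.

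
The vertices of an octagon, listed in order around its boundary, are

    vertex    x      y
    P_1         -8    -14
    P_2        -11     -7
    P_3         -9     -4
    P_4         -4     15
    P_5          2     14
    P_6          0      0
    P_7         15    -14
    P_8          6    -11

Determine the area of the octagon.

303.5

P_1→P_2: (-8)(-7) − (-11)(-14) = -98
P_2→P_3: (-11)(-4) − (-9)(-7) = -19
P_3→P_4: (-9)(15) − (-4)(-4) = -151
P_4→P_5: (-4)(14) − (2)(15) = -86
P_5→P_6: (2)(0) − (0)(14) = 0
P_6→P_7: (0)(-14) − (15)(0) = 0
P_7→P_8: (15)(-11) − (6)(-14) = -81
P_8→P_1: (6)(-14) − (-8)(-11) = -172
Σ = -607
Area = |Σ|/2 = 303.5.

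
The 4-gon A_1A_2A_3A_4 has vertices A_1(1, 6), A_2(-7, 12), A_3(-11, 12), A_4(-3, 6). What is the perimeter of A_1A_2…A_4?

|A_1A_2| = √((-8)² + (6)²) = √100 = 10
|A_2A_3| = √((-4)² + (0)²) = √16 = 4
|A_3A_4| = √((8)² + (-6)²) = √100 = 10
|A_4A_1| = √((4)² + (0)²) = √16 = 4
Perimeter = 10 + 4 + 10 + 4 = 28.

28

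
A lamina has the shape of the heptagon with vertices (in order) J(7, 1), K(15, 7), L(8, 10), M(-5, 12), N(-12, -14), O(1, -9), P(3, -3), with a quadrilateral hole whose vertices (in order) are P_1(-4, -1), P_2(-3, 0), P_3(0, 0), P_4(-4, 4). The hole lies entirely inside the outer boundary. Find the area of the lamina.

320.5

Outer boundary:
Apply the shoelace formula: 2A = Σ (x_i·y_{i+1} − x_{i+1}·y_i), indices taken mod 7.
Cross-terms: 34, 94, 146, 214, 122, 24, 24  ⇒  Σ = 658
Area = |Σ|/2 = 329.
Hole:
Apply the surveyor's formula: 2A = Σ (x_i·y_{i+1} − x_{i+1}·y_i), indices taken mod 4.
Σ = (-3) + (0) + (0) + (20) = 17
Area = |Σ|/2 = 8.5.
Net area = 329 − 8.5 = 320.5.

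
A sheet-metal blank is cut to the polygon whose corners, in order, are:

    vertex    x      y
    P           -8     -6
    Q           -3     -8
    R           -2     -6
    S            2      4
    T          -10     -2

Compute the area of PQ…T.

66

Cross-terms: 46, 2, 4, 36, 44  ⇒  Σ = 132
Area = |Σ|/2 = 66.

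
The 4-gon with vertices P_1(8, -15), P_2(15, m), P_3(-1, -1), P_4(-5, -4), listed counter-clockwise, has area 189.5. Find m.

The doubled signed area Σ (x_i y_{i+1} − x_{i+1} y_i) is linear in m.
With m=0 it equals 316; the coefficient of m is 9 (from the two edges through P_2).
So 9·m + 316 = 2·189.5 = 379 ⇒ m = 7.

7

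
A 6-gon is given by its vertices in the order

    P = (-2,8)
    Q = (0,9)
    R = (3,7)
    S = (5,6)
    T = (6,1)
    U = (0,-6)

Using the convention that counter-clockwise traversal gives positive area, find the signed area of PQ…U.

Apply the surveyor's formula: 2A = Σ (x_i·y_{i+1} − x_{i+1}·y_i), indices taken mod 6.
Cross-terms: -18, -27, -17, -31, -36, -12  ⇒  Σ = -141
Signed area = Σ/2 = -70.5 (negative ⇒ clockwise traversal).

-70.5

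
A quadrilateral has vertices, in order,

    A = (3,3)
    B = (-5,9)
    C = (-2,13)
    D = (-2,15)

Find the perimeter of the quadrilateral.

30

|AB| = √((-8)² + (6)²) = √100 = 10
|BC| = √((3)² + (4)²) = √25 = 5
|CD| = √((0)² + (2)²) = √4 = 2
|DA| = √((5)² + (-12)²) = √169 = 13
Perimeter = 10 + 5 + 2 + 13 = 30.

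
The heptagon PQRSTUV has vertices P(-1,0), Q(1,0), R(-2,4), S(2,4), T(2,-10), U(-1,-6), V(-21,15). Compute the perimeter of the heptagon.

|PQ| = √((2)² + (0)²) = √4 = 2
|QR| = √((-3)² + (4)²) = √25 = 5
|RS| = √((4)² + (0)²) = √16 = 4
|ST| = √((0)² + (-14)²) = √196 = 14
|TU| = √((-3)² + (4)²) = √25 = 5
|UV| = √((-20)² + (21)²) = √841 = 29
|VP| = √((20)² + (-15)²) = √625 = 25
Perimeter = 2 + 5 + 4 + 14 + 5 + 29 + 25 = 84.

84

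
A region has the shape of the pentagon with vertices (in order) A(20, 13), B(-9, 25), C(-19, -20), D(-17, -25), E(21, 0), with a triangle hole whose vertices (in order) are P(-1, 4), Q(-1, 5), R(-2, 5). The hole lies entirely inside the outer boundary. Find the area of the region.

1102

Outer boundary:
Cross-terms: 617, 655, 135, 525, 273  ⇒  Σ = 2205
Area = |Σ|/2 = 1102.5.
Hole:
Apply Gauss's area formula: 2A = Σ (x_i·y_{i+1} − x_{i+1}·y_i), indices taken mod 3.
P→Q: (-1)(5) − (-1)(4) = -1
Q→R: (-1)(5) − (-2)(5) = 5
R→P: (-2)(4) − (-1)(5) = -3
Σ = 1
Area = |Σ|/2 = 0.5.
Net area = 1102.5 − 0.5 = 1102.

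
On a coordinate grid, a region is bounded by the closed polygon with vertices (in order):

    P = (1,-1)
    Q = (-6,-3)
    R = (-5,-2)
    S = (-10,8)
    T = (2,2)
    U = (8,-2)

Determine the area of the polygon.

Apply the surveyor's formula: 2A = Σ (x_i·y_{i+1} − x_{i+1}·y_i), indices taken mod 6.
Σ = (-9) + (-3) + (-60) + (-36) + (-20) + (-6) = -134
Area = |Σ|/2 = 67.

67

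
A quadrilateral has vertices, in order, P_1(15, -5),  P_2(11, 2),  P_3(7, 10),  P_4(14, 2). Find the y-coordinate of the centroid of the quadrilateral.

Apply the shoelace formula. First the cross-terms c_i = x_i·y_{i+1} − x_{i+1}·y_i:
  85, 96, -126, -100  ⇒  2A = -45, A = -22.5.
Then Σ (y_i + y_{i+1})·c_i = -315, so ȳ = -315 / (6·(-22.5)) = 7/3.

7/3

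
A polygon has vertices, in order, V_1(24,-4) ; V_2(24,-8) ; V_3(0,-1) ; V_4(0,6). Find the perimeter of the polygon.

62

|V_1V_2| = √((0)² + (-4)²) = √16 = 4
|V_2V_3| = √((-24)² + (7)²) = √625 = 25
|V_3V_4| = √((0)² + (7)²) = √49 = 7
|V_4V_1| = √((24)² + (-10)²) = √676 = 26
Perimeter = 4 + 25 + 7 + 26 = 62.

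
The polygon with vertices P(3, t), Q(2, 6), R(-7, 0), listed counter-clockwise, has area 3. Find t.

6

The doubled signed area Σ (x_i y_{i+1} − x_{i+1} y_i) is linear in t.
With t=0 it equals 60; the coefficient of t is -9 (from the two edges through P).
So -9·t + 60 = 2·3 = 6 ⇒ t = 6.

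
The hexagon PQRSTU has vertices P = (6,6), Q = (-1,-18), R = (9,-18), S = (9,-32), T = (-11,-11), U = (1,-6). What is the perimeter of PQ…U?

104

|PQ| = √((-7)² + (-24)²) = √625 = 25
|QR| = √((10)² + (0)²) = √100 = 10
|RS| = √((0)² + (-14)²) = √196 = 14
|ST| = √((-20)² + (21)²) = √841 = 29
|TU| = √((12)² + (5)²) = √169 = 13
|UP| = √((5)² + (12)²) = √169 = 13
Perimeter = 25 + 10 + 14 + 29 + 13 + 13 = 104.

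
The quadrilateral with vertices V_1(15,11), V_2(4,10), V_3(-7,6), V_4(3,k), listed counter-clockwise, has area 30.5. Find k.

7

Write out the shoelace sum; only the two edges meeting at V_4 involve k:
2·Area = [((-7)·k − 3·6) + (3·11 − 15·k)] + 200
       = -22·k + 215 = 61
⇒ k = 7.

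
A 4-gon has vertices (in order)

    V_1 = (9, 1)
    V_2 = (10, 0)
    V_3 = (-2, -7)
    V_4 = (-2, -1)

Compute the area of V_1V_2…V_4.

42.5

Apply the surveyor's formula: 2A = Σ (x_i·y_{i+1} − x_{i+1}·y_i), indices taken mod 4.
Σ = (-10) + (-70) + (-12) + (7) = -85
Area = |Σ|/2 = 42.5.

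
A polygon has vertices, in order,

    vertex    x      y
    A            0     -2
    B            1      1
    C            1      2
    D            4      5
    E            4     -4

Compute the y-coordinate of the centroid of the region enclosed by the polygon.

Apply the surveyor's formula. First the cross-terms c_i = x_i·y_{i+1} − x_{i+1}·y_i:
  2, 1, -3, -36, -8  ⇒  2A = -44, A = -22.
Then Σ (y_i + y_{i+1})·c_i = -8, so ȳ = -8 / (6·(-22)) = 2/33.

2/33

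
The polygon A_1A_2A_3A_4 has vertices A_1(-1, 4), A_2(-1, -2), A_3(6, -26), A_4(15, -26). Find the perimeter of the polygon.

|A_1A_2| = √((0)² + (-6)²) = √36 = 6
|A_2A_3| = √((7)² + (-24)²) = √625 = 25
|A_3A_4| = √((9)² + (0)²) = √81 = 9
|A_4A_1| = √((-16)² + (30)²) = √1156 = 34
Perimeter = 6 + 25 + 9 + 34 = 74.

74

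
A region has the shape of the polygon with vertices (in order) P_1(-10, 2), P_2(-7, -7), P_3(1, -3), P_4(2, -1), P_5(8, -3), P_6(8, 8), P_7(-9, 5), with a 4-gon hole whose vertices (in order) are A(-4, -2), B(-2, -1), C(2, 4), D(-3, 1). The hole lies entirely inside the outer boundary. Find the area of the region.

166.5

Outer boundary:
Apply Gauss's area formula: 2A = Σ (x_i·y_{i+1} − x_{i+1}·y_i), indices taken mod 7.
Σ = (84) + (28) + (5) + (2) + (88) + (112) + (32) = 351
Area = |Σ|/2 = 175.5.
Hole:
Apply the surveyor's formula: 2A = Σ (x_i·y_{i+1} − x_{i+1}·y_i), indices taken mod 4.
Cross-terms: 0, -6, 14, 10  ⇒  Σ = 18
Area = |Σ|/2 = 9.
Net area = 175.5 − 9 = 166.5.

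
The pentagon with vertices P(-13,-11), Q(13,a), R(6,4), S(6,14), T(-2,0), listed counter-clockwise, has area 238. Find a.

-9

Write out the shoelace sum; only the two edges meeting at Q involve a:
2·Area = [((-13)·a − 13·(-11)) + (13·4 − 6·a)] + 110
       = -19·a + 305 = 476
⇒ a = -9.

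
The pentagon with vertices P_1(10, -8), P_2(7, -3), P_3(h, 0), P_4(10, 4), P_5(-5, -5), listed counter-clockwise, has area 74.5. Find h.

The doubled signed area Σ (x_i y_{i+1} − x_{i+1} y_i) is linear in h.
With h=0 it equals 86; the coefficient of h is 7 (from the two edges through P_3).
So 7·h + 86 = 2·74.5 = 149 ⇒ h = 9.

9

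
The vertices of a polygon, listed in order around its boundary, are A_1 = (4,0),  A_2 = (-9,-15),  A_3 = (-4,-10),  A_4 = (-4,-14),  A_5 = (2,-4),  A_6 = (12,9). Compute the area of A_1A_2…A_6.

Apply the shoelace (surveyor's) formula: 2A = Σ (x_i·y_{i+1} − x_{i+1}·y_i), indices taken mod 6.
A_1→A_2: (4)(-15) − (-9)(0) = -60
A_2→A_3: (-9)(-10) − (-4)(-15) = 30
A_3→A_4: (-4)(-14) − (-4)(-10) = 16
A_4→A_5: (-4)(-4) − (2)(-14) = 44
A_5→A_6: (2)(9) − (12)(-4) = 66
A_6→A_1: (12)(0) − (4)(9) = -36
Σ = 60
Area = |Σ|/2 = 30.

30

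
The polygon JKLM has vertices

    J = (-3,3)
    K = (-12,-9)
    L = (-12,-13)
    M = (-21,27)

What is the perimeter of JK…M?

|JK| = √((-9)² + (-12)²) = √225 = 15
|KL| = √((0)² + (-4)²) = √16 = 4
|LM| = √((-9)² + (40)²) = √1681 = 41
|MJ| = √((18)² + (-24)²) = √900 = 30
Perimeter = 15 + 4 + 41 + 30 = 90.

90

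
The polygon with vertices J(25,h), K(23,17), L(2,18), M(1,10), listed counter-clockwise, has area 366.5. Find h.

-8

The doubled signed area Σ (x_i y_{i+1} − x_{i+1} y_i) is linear in h.
With h=0 it equals 557; the coefficient of h is -22 (from the two edges through J).
So -22·h + 557 = 2·366.5 = 733 ⇒ h = -8.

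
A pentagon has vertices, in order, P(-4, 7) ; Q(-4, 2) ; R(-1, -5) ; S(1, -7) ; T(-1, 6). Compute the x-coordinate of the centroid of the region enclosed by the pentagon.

-71/42

Apply the shoelace (surveyor's) formula. First the cross-terms c_i = x_i·y_{i+1} − x_{i+1}·y_i:
  20, 22, 12, -1, 17  ⇒  2A = 70, A = 35.
Then Σ (x_i + x_{i+1})·c_i = -355, so x̄ = -355 / (6·35) = -71/42.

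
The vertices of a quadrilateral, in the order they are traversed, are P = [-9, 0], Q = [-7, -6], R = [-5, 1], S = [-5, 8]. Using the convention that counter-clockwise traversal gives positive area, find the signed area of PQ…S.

Cross-terms: 54, -37, -35, 72  ⇒  Σ = 54
Signed area = Σ/2 = 27 (positive ⇒ counter-clockwise traversal).

27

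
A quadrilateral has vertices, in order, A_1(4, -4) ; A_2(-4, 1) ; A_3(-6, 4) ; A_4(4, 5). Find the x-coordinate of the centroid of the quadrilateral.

4/13

Apply Gauss's area formula. First the cross-terms c_i = x_i·y_{i+1} − x_{i+1}·y_i:
  -12, -10, -46, -36  ⇒  2A = -104, A = -52.
Then Σ (x_i + x_{i+1})·c_i = -96, so x̄ = -96 / (6·(-52)) = 4/13.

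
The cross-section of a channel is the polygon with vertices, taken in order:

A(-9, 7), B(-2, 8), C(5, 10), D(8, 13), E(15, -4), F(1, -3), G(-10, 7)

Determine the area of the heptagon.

Σ = (-58) + (-60) + (-15) + (-227) + (-41) + (-23) + (-7) = -431
Area = |Σ|/2 = 215.5.

215.5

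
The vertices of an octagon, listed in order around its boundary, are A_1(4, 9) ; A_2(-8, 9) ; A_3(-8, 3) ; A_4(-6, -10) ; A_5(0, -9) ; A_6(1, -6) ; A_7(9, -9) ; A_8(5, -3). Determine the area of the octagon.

Σ = (108) + (48) + (98) + (54) + (9) + (45) + (18) + (57) = 437
Area = |Σ|/2 = 218.5.

218.5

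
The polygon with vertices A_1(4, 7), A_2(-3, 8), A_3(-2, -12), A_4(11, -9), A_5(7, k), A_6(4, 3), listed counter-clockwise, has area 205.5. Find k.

8

Write out the shoelace sum; only the two edges meeting at A_5 involve k:
2·Area = [(11·k − 7·(-9)) + (7·3 − 4·k)] + 271
       = 7·k + 355 = 411
⇒ k = 8.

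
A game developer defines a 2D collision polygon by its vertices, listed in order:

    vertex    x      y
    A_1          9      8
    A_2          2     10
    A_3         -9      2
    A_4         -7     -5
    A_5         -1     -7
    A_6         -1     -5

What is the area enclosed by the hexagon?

153

Apply the shoelace formula: 2A = Σ (x_i·y_{i+1} − x_{i+1}·y_i), indices taken mod 6.
Σ = (74) + (94) + (59) + (44) + (-2) + (37) = 306
Area = |Σ|/2 = 153.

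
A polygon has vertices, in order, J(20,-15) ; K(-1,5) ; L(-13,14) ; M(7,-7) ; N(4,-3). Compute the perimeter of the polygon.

|JK| = √((-21)² + (20)²) = √841 = 29
|KL| = √((-12)² + (9)²) = √225 = 15
|LM| = √((20)² + (-21)²) = √841 = 29
|MN| = √((-3)² + (4)²) = √25 = 5
|NJ| = √((16)² + (-12)²) = √400 = 20
Perimeter = 29 + 15 + 29 + 5 + 20 = 98.

98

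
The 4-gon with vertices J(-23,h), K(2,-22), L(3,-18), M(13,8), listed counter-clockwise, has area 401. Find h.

-16

The doubled signed area Σ (x_i y_{i+1} − x_{i+1} y_i) is linear in h.
With h=0 it equals 978; the coefficient of h is 11 (from the two edges through J).
So 11·h + 978 = 2·401 = 802 ⇒ h = -16.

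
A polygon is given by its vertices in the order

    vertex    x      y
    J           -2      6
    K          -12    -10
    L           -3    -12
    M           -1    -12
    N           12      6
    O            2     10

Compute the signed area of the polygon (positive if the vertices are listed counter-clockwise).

Apply the shoelace (surveyor's) formula: 2A = Σ (x_i·y_{i+1} − x_{i+1}·y_i), indices taken mod 6.
Σ = (92) + (114) + (24) + (138) + (108) + (32) = 508
Signed area = Σ/2 = 254 (positive ⇒ counter-clockwise traversal).

254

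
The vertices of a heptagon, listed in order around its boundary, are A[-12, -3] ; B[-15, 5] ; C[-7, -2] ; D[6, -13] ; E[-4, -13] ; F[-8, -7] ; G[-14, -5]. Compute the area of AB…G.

Apply Gauss's area formula: 2A = Σ (x_i·y_{i+1} − x_{i+1}·y_i), indices taken mod 7.
Cross-terms: -105, 65, 103, -130, -76, -58, -18  ⇒  Σ = -219
Area = |Σ|/2 = 109.5.

109.5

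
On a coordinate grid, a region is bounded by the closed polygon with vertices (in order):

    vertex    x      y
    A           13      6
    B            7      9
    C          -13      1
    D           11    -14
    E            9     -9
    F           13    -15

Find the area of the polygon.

Apply the surveyor's formula: 2A = Σ (x_i·y_{i+1} − x_{i+1}·y_i), indices taken mod 6.
Cross-terms: 75, 124, 171, 27, -18, 273  ⇒  Σ = 652
Area = |Σ|/2 = 326.

326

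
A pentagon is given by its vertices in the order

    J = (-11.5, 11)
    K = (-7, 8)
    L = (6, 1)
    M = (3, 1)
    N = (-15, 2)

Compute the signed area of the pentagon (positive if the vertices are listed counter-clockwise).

-94

Apply Gauss's area formula: 2A = Σ (x_i·y_{i+1} − x_{i+1}·y_i), indices taken mod 5.
J→K: (-11.5)(8) − (-7)(11) = -15
K→L: (-7)(1) − (6)(8) = -55
L→M: (6)(1) − (3)(1) = 3
M→N: (3)(2) − (-15)(1) = 21
N→J: (-15)(11) − (-11.5)(2) = -142
Σ = -188
Signed area = Σ/2 = -94 (negative ⇒ clockwise traversal).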